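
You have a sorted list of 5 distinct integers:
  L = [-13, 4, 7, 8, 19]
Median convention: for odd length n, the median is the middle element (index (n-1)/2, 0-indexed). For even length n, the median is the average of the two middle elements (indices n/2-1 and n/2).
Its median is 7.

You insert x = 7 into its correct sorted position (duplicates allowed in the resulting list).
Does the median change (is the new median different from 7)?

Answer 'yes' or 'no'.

Answer: no

Derivation:
Old median = 7
Insert x = 7
New median = 7
Changed? no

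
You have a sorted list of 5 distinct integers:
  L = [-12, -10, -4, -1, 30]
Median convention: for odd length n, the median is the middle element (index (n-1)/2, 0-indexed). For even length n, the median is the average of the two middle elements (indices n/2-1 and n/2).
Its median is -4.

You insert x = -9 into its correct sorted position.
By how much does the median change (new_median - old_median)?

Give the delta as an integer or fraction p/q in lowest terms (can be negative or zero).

Old median = -4
After inserting x = -9: new sorted = [-12, -10, -9, -4, -1, 30]
New median = -13/2
Delta = -13/2 - -4 = -5/2

Answer: -5/2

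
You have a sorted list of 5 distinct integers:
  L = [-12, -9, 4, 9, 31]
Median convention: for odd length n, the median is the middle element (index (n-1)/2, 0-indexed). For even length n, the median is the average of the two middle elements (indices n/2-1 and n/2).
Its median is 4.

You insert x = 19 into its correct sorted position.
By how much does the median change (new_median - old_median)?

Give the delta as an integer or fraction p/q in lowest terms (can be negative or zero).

Old median = 4
After inserting x = 19: new sorted = [-12, -9, 4, 9, 19, 31]
New median = 13/2
Delta = 13/2 - 4 = 5/2

Answer: 5/2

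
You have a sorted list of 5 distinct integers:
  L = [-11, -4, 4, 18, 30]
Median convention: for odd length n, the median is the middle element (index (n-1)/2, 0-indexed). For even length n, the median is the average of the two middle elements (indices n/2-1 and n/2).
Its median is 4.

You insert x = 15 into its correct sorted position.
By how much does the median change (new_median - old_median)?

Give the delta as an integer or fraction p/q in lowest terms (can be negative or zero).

Answer: 11/2

Derivation:
Old median = 4
After inserting x = 15: new sorted = [-11, -4, 4, 15, 18, 30]
New median = 19/2
Delta = 19/2 - 4 = 11/2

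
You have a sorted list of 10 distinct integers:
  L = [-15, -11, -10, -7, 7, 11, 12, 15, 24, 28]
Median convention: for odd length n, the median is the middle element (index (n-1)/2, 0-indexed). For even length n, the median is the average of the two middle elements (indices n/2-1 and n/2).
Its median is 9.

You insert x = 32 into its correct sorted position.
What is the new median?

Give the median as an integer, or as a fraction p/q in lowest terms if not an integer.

Answer: 11

Derivation:
Old list (sorted, length 10): [-15, -11, -10, -7, 7, 11, 12, 15, 24, 28]
Old median = 9
Insert x = 32
Old length even (10). Middle pair: indices 4,5 = 7,11.
New length odd (11). New median = single middle element.
x = 32: 10 elements are < x, 0 elements are > x.
New sorted list: [-15, -11, -10, -7, 7, 11, 12, 15, 24, 28, 32]
New median = 11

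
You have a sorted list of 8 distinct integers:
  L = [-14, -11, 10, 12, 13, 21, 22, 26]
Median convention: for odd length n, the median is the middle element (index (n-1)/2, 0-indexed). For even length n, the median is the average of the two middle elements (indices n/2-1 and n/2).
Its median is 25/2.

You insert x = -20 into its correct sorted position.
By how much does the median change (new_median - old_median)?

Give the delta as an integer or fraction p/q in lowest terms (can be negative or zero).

Old median = 25/2
After inserting x = -20: new sorted = [-20, -14, -11, 10, 12, 13, 21, 22, 26]
New median = 12
Delta = 12 - 25/2 = -1/2

Answer: -1/2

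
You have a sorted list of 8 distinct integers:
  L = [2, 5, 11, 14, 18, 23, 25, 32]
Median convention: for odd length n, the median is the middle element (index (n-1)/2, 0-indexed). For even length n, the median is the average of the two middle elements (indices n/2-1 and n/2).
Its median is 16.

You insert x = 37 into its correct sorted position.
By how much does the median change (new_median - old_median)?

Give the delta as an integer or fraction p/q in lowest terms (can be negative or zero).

Old median = 16
After inserting x = 37: new sorted = [2, 5, 11, 14, 18, 23, 25, 32, 37]
New median = 18
Delta = 18 - 16 = 2

Answer: 2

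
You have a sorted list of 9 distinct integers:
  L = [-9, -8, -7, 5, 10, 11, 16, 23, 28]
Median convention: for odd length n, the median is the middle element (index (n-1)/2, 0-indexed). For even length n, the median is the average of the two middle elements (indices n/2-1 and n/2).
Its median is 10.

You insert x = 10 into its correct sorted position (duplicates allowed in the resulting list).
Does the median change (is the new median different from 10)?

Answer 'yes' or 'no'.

Answer: no

Derivation:
Old median = 10
Insert x = 10
New median = 10
Changed? no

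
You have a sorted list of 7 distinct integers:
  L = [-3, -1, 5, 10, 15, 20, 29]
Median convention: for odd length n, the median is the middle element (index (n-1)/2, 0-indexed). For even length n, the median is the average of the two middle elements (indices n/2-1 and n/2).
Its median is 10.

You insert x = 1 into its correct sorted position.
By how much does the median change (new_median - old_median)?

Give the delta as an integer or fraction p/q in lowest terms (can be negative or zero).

Answer: -5/2

Derivation:
Old median = 10
After inserting x = 1: new sorted = [-3, -1, 1, 5, 10, 15, 20, 29]
New median = 15/2
Delta = 15/2 - 10 = -5/2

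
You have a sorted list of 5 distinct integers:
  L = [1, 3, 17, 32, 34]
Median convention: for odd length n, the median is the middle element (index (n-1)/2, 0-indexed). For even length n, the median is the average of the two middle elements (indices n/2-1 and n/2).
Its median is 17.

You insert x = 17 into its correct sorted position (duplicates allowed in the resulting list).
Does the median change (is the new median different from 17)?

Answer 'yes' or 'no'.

Old median = 17
Insert x = 17
New median = 17
Changed? no

Answer: no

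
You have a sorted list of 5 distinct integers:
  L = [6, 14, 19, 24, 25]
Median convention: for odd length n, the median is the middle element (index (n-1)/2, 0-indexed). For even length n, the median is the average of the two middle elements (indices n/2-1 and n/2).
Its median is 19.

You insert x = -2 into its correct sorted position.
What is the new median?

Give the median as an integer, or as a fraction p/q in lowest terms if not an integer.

Old list (sorted, length 5): [6, 14, 19, 24, 25]
Old median = 19
Insert x = -2
Old length odd (5). Middle was index 2 = 19.
New length even (6). New median = avg of two middle elements.
x = -2: 0 elements are < x, 5 elements are > x.
New sorted list: [-2, 6, 14, 19, 24, 25]
New median = 33/2

Answer: 33/2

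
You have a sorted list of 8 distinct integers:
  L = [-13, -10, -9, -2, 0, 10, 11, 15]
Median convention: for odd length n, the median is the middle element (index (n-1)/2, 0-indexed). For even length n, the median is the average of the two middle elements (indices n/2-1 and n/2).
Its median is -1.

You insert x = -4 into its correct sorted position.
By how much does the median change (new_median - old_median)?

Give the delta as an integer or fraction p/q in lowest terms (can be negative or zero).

Answer: -1

Derivation:
Old median = -1
After inserting x = -4: new sorted = [-13, -10, -9, -4, -2, 0, 10, 11, 15]
New median = -2
Delta = -2 - -1 = -1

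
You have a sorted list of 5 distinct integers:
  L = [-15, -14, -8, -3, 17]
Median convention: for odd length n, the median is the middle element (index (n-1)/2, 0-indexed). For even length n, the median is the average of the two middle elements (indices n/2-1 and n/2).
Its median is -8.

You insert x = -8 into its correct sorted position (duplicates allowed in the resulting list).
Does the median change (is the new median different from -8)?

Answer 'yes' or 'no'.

Old median = -8
Insert x = -8
New median = -8
Changed? no

Answer: no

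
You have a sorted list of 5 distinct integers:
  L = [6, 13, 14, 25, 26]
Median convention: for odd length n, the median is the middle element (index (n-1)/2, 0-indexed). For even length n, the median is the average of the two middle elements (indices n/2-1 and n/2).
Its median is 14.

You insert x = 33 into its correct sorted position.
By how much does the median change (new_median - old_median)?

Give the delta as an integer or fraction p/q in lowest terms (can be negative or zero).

Old median = 14
After inserting x = 33: new sorted = [6, 13, 14, 25, 26, 33]
New median = 39/2
Delta = 39/2 - 14 = 11/2

Answer: 11/2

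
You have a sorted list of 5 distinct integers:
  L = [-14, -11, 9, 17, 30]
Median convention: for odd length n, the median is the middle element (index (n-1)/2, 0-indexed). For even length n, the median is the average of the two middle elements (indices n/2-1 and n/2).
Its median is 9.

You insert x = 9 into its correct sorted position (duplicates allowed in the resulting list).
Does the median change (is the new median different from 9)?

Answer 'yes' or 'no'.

Answer: no

Derivation:
Old median = 9
Insert x = 9
New median = 9
Changed? no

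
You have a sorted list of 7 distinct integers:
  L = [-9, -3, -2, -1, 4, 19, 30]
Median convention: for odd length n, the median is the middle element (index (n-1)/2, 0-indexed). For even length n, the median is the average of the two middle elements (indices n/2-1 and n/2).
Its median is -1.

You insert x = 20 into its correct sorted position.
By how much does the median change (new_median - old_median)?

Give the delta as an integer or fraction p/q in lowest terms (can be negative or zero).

Old median = -1
After inserting x = 20: new sorted = [-9, -3, -2, -1, 4, 19, 20, 30]
New median = 3/2
Delta = 3/2 - -1 = 5/2

Answer: 5/2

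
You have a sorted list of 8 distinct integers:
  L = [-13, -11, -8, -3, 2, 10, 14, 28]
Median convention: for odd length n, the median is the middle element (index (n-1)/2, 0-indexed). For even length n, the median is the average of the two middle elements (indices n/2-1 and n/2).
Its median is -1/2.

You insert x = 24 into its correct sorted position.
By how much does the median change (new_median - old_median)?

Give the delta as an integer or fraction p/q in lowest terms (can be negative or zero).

Old median = -1/2
After inserting x = 24: new sorted = [-13, -11, -8, -3, 2, 10, 14, 24, 28]
New median = 2
Delta = 2 - -1/2 = 5/2

Answer: 5/2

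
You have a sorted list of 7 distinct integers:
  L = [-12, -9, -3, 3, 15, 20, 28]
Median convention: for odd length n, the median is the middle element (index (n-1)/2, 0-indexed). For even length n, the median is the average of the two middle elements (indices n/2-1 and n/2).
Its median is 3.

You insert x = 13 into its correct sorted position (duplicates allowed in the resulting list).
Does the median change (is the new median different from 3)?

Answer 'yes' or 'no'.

Old median = 3
Insert x = 13
New median = 8
Changed? yes

Answer: yes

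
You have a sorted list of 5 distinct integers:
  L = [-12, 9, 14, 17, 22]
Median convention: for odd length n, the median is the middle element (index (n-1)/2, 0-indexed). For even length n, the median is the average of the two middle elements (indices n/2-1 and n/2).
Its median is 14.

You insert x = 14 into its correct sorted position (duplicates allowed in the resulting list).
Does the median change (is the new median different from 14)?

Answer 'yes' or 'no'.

Old median = 14
Insert x = 14
New median = 14
Changed? no

Answer: no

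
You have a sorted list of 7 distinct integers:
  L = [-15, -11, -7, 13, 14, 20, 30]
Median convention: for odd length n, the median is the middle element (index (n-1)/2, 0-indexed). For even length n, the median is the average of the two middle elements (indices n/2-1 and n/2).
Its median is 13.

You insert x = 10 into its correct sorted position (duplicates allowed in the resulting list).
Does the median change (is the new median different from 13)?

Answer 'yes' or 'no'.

Old median = 13
Insert x = 10
New median = 23/2
Changed? yes

Answer: yes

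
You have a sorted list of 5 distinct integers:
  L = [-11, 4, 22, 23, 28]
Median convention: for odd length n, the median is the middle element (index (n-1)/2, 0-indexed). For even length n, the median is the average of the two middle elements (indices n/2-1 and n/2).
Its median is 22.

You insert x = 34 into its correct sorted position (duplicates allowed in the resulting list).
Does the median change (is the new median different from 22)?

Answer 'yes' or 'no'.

Old median = 22
Insert x = 34
New median = 45/2
Changed? yes

Answer: yes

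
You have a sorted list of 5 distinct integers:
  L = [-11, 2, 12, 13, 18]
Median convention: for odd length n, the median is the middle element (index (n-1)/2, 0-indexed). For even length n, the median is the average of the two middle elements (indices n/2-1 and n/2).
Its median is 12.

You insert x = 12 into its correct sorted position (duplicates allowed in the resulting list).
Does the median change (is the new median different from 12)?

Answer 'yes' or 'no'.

Answer: no

Derivation:
Old median = 12
Insert x = 12
New median = 12
Changed? no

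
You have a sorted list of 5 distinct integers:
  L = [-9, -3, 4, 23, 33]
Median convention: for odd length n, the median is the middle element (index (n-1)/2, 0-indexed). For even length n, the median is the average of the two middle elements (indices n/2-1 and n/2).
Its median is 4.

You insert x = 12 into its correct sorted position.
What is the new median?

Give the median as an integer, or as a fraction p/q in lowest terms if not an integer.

Old list (sorted, length 5): [-9, -3, 4, 23, 33]
Old median = 4
Insert x = 12
Old length odd (5). Middle was index 2 = 4.
New length even (6). New median = avg of two middle elements.
x = 12: 3 elements are < x, 2 elements are > x.
New sorted list: [-9, -3, 4, 12, 23, 33]
New median = 8

Answer: 8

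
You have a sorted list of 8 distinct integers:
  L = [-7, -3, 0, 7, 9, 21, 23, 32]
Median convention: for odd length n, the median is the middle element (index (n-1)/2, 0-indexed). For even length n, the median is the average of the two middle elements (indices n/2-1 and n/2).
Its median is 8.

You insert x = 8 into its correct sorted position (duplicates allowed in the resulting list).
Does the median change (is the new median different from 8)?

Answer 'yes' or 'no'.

Answer: no

Derivation:
Old median = 8
Insert x = 8
New median = 8
Changed? no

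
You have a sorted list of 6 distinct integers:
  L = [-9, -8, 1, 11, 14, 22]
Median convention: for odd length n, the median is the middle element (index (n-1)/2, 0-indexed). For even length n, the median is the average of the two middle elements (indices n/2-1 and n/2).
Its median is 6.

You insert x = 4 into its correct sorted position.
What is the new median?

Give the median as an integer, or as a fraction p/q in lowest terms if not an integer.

Answer: 4

Derivation:
Old list (sorted, length 6): [-9, -8, 1, 11, 14, 22]
Old median = 6
Insert x = 4
Old length even (6). Middle pair: indices 2,3 = 1,11.
New length odd (7). New median = single middle element.
x = 4: 3 elements are < x, 3 elements are > x.
New sorted list: [-9, -8, 1, 4, 11, 14, 22]
New median = 4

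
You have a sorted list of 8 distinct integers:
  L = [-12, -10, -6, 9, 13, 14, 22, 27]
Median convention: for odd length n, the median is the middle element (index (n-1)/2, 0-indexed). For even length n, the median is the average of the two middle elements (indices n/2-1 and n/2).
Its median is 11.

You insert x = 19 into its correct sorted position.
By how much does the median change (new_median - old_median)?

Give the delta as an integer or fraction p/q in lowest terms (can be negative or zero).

Answer: 2

Derivation:
Old median = 11
After inserting x = 19: new sorted = [-12, -10, -6, 9, 13, 14, 19, 22, 27]
New median = 13
Delta = 13 - 11 = 2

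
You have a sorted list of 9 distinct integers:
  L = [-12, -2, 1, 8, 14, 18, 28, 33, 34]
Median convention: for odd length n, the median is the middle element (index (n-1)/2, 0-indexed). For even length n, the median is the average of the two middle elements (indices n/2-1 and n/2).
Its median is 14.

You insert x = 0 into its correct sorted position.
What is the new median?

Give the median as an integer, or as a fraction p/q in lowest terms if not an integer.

Old list (sorted, length 9): [-12, -2, 1, 8, 14, 18, 28, 33, 34]
Old median = 14
Insert x = 0
Old length odd (9). Middle was index 4 = 14.
New length even (10). New median = avg of two middle elements.
x = 0: 2 elements are < x, 7 elements are > x.
New sorted list: [-12, -2, 0, 1, 8, 14, 18, 28, 33, 34]
New median = 11

Answer: 11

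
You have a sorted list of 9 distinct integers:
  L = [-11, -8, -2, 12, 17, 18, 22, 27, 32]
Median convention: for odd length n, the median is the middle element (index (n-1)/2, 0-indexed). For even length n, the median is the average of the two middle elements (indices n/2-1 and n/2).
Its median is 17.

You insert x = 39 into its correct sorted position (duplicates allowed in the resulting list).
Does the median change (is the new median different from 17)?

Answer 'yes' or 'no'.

Answer: yes

Derivation:
Old median = 17
Insert x = 39
New median = 35/2
Changed? yes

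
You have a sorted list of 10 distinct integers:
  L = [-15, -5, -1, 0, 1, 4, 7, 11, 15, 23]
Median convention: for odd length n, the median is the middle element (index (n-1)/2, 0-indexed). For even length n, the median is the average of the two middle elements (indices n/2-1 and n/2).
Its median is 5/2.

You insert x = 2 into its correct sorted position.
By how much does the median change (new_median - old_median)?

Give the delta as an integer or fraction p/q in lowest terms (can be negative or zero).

Answer: -1/2

Derivation:
Old median = 5/2
After inserting x = 2: new sorted = [-15, -5, -1, 0, 1, 2, 4, 7, 11, 15, 23]
New median = 2
Delta = 2 - 5/2 = -1/2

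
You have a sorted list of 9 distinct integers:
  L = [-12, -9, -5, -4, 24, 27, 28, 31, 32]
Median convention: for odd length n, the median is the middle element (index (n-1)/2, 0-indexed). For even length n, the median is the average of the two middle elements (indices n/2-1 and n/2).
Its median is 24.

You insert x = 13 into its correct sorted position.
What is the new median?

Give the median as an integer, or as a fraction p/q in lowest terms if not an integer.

Answer: 37/2

Derivation:
Old list (sorted, length 9): [-12, -9, -5, -4, 24, 27, 28, 31, 32]
Old median = 24
Insert x = 13
Old length odd (9). Middle was index 4 = 24.
New length even (10). New median = avg of two middle elements.
x = 13: 4 elements are < x, 5 elements are > x.
New sorted list: [-12, -9, -5, -4, 13, 24, 27, 28, 31, 32]
New median = 37/2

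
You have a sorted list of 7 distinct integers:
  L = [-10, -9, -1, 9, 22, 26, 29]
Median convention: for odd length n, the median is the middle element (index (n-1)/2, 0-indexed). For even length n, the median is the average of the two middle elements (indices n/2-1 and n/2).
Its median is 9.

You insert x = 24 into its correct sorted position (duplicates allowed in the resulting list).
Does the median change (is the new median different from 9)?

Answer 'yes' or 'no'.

Old median = 9
Insert x = 24
New median = 31/2
Changed? yes

Answer: yes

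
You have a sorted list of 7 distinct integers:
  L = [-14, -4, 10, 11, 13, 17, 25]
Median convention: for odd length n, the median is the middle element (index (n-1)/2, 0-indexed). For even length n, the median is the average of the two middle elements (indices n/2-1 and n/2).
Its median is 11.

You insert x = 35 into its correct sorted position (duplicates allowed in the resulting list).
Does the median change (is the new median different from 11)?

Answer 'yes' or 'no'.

Old median = 11
Insert x = 35
New median = 12
Changed? yes

Answer: yes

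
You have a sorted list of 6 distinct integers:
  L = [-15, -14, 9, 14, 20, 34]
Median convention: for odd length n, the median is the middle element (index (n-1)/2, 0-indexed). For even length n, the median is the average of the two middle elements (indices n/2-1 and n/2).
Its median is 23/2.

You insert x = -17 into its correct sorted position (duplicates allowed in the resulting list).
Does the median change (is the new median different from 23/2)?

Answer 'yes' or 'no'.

Old median = 23/2
Insert x = -17
New median = 9
Changed? yes

Answer: yes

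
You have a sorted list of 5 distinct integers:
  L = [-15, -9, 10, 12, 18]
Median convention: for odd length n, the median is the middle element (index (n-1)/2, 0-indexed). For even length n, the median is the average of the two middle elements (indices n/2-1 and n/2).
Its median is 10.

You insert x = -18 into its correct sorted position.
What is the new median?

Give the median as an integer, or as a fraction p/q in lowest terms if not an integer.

Old list (sorted, length 5): [-15, -9, 10, 12, 18]
Old median = 10
Insert x = -18
Old length odd (5). Middle was index 2 = 10.
New length even (6). New median = avg of two middle elements.
x = -18: 0 elements are < x, 5 elements are > x.
New sorted list: [-18, -15, -9, 10, 12, 18]
New median = 1/2

Answer: 1/2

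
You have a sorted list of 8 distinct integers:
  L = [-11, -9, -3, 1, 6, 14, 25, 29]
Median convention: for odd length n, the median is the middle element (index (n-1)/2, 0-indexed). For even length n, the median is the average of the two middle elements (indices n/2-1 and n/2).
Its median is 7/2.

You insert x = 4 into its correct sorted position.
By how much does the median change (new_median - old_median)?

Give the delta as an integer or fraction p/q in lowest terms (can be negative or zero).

Answer: 1/2

Derivation:
Old median = 7/2
After inserting x = 4: new sorted = [-11, -9, -3, 1, 4, 6, 14, 25, 29]
New median = 4
Delta = 4 - 7/2 = 1/2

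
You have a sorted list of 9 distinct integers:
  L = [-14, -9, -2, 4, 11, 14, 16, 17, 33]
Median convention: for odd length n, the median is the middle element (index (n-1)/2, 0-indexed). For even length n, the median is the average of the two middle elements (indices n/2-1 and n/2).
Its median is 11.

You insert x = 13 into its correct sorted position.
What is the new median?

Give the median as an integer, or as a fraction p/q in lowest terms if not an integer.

Old list (sorted, length 9): [-14, -9, -2, 4, 11, 14, 16, 17, 33]
Old median = 11
Insert x = 13
Old length odd (9). Middle was index 4 = 11.
New length even (10). New median = avg of two middle elements.
x = 13: 5 elements are < x, 4 elements are > x.
New sorted list: [-14, -9, -2, 4, 11, 13, 14, 16, 17, 33]
New median = 12

Answer: 12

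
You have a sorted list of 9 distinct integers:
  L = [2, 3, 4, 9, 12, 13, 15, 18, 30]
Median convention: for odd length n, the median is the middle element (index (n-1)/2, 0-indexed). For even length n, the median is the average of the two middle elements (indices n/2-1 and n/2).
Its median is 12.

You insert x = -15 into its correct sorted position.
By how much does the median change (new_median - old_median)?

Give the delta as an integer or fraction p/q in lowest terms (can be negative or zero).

Old median = 12
After inserting x = -15: new sorted = [-15, 2, 3, 4, 9, 12, 13, 15, 18, 30]
New median = 21/2
Delta = 21/2 - 12 = -3/2

Answer: -3/2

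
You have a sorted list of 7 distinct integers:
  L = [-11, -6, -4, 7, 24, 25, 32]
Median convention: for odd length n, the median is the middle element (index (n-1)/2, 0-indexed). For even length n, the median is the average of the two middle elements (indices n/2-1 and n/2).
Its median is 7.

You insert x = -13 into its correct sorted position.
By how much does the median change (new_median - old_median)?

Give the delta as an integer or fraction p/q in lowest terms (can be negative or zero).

Old median = 7
After inserting x = -13: new sorted = [-13, -11, -6, -4, 7, 24, 25, 32]
New median = 3/2
Delta = 3/2 - 7 = -11/2

Answer: -11/2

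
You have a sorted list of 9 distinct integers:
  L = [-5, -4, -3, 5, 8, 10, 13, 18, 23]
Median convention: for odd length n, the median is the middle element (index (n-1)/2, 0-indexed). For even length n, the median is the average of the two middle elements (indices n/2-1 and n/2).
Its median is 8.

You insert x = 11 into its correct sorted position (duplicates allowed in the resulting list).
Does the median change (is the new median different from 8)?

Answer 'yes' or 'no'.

Old median = 8
Insert x = 11
New median = 9
Changed? yes

Answer: yes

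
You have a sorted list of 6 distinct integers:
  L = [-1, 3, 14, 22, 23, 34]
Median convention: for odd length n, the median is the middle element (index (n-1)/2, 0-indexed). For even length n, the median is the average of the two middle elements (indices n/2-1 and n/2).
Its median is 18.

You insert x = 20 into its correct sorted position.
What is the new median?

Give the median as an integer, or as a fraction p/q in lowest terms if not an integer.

Old list (sorted, length 6): [-1, 3, 14, 22, 23, 34]
Old median = 18
Insert x = 20
Old length even (6). Middle pair: indices 2,3 = 14,22.
New length odd (7). New median = single middle element.
x = 20: 3 elements are < x, 3 elements are > x.
New sorted list: [-1, 3, 14, 20, 22, 23, 34]
New median = 20

Answer: 20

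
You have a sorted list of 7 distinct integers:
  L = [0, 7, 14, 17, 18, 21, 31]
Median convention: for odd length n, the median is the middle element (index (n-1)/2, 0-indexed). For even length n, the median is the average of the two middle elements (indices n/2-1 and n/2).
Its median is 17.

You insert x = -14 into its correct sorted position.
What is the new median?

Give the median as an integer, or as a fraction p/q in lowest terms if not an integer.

Old list (sorted, length 7): [0, 7, 14, 17, 18, 21, 31]
Old median = 17
Insert x = -14
Old length odd (7). Middle was index 3 = 17.
New length even (8). New median = avg of two middle elements.
x = -14: 0 elements are < x, 7 elements are > x.
New sorted list: [-14, 0, 7, 14, 17, 18, 21, 31]
New median = 31/2

Answer: 31/2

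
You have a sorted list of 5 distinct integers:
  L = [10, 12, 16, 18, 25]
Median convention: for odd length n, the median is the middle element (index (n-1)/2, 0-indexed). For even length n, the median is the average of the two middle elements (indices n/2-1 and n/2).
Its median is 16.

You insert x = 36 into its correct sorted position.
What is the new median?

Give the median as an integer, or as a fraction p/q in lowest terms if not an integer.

Answer: 17

Derivation:
Old list (sorted, length 5): [10, 12, 16, 18, 25]
Old median = 16
Insert x = 36
Old length odd (5). Middle was index 2 = 16.
New length even (6). New median = avg of two middle elements.
x = 36: 5 elements are < x, 0 elements are > x.
New sorted list: [10, 12, 16, 18, 25, 36]
New median = 17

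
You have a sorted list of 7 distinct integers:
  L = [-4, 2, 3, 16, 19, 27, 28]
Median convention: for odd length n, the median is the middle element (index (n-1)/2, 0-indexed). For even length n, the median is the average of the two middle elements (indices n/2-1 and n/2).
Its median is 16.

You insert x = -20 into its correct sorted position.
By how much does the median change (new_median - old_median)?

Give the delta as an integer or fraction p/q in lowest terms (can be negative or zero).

Old median = 16
After inserting x = -20: new sorted = [-20, -4, 2, 3, 16, 19, 27, 28]
New median = 19/2
Delta = 19/2 - 16 = -13/2

Answer: -13/2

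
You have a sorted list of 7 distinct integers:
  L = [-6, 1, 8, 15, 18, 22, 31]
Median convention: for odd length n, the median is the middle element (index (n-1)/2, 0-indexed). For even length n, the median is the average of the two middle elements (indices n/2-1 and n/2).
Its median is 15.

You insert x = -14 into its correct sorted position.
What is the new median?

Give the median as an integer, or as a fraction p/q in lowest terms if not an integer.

Answer: 23/2

Derivation:
Old list (sorted, length 7): [-6, 1, 8, 15, 18, 22, 31]
Old median = 15
Insert x = -14
Old length odd (7). Middle was index 3 = 15.
New length even (8). New median = avg of two middle elements.
x = -14: 0 elements are < x, 7 elements are > x.
New sorted list: [-14, -6, 1, 8, 15, 18, 22, 31]
New median = 23/2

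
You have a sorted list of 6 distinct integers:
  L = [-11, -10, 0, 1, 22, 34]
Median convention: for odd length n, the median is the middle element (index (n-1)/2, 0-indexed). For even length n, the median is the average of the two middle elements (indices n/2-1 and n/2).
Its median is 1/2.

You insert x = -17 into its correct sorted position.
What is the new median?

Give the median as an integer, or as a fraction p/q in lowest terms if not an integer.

Old list (sorted, length 6): [-11, -10, 0, 1, 22, 34]
Old median = 1/2
Insert x = -17
Old length even (6). Middle pair: indices 2,3 = 0,1.
New length odd (7). New median = single middle element.
x = -17: 0 elements are < x, 6 elements are > x.
New sorted list: [-17, -11, -10, 0, 1, 22, 34]
New median = 0

Answer: 0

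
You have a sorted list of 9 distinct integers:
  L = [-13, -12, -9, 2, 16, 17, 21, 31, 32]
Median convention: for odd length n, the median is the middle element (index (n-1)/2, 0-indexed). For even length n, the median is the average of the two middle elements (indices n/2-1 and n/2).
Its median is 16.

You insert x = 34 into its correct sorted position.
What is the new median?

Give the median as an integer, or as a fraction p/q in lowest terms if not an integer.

Answer: 33/2

Derivation:
Old list (sorted, length 9): [-13, -12, -9, 2, 16, 17, 21, 31, 32]
Old median = 16
Insert x = 34
Old length odd (9). Middle was index 4 = 16.
New length even (10). New median = avg of two middle elements.
x = 34: 9 elements are < x, 0 elements are > x.
New sorted list: [-13, -12, -9, 2, 16, 17, 21, 31, 32, 34]
New median = 33/2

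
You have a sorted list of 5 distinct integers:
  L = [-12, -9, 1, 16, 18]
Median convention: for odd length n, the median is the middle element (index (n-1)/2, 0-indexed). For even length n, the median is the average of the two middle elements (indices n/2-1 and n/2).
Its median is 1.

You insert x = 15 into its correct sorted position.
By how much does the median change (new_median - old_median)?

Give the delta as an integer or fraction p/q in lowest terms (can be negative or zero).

Answer: 7

Derivation:
Old median = 1
After inserting x = 15: new sorted = [-12, -9, 1, 15, 16, 18]
New median = 8
Delta = 8 - 1 = 7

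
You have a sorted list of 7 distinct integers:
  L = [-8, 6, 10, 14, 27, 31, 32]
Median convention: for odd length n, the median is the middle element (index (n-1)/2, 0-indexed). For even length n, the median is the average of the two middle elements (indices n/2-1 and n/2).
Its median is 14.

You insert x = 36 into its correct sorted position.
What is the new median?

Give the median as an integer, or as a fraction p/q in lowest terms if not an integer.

Answer: 41/2

Derivation:
Old list (sorted, length 7): [-8, 6, 10, 14, 27, 31, 32]
Old median = 14
Insert x = 36
Old length odd (7). Middle was index 3 = 14.
New length even (8). New median = avg of two middle elements.
x = 36: 7 elements are < x, 0 elements are > x.
New sorted list: [-8, 6, 10, 14, 27, 31, 32, 36]
New median = 41/2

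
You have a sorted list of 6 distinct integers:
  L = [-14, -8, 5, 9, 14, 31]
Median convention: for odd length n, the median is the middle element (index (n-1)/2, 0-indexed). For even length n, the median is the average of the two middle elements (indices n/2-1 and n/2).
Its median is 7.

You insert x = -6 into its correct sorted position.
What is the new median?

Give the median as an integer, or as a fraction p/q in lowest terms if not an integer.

Answer: 5

Derivation:
Old list (sorted, length 6): [-14, -8, 5, 9, 14, 31]
Old median = 7
Insert x = -6
Old length even (6). Middle pair: indices 2,3 = 5,9.
New length odd (7). New median = single middle element.
x = -6: 2 elements are < x, 4 elements are > x.
New sorted list: [-14, -8, -6, 5, 9, 14, 31]
New median = 5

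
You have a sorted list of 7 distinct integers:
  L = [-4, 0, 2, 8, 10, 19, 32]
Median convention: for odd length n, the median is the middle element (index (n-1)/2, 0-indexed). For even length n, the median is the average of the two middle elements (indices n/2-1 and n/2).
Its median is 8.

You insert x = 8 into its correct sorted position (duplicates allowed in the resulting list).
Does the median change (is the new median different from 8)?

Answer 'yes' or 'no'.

Answer: no

Derivation:
Old median = 8
Insert x = 8
New median = 8
Changed? no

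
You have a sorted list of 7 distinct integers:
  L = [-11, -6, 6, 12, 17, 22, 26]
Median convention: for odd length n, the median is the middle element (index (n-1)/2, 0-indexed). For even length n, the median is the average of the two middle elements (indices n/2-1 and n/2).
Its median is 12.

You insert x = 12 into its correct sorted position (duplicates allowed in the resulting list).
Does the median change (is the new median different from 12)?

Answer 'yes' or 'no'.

Old median = 12
Insert x = 12
New median = 12
Changed? no

Answer: no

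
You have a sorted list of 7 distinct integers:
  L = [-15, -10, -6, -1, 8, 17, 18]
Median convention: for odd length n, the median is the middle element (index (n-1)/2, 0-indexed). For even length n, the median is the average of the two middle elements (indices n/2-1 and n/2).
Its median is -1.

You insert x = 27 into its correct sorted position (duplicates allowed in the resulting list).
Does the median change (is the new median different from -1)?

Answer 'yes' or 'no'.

Old median = -1
Insert x = 27
New median = 7/2
Changed? yes

Answer: yes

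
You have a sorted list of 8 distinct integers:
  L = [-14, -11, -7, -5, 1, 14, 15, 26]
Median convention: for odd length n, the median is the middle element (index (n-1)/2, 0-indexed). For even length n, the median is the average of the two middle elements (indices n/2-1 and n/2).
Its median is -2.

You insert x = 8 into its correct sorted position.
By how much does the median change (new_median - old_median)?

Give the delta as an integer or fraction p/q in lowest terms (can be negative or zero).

Old median = -2
After inserting x = 8: new sorted = [-14, -11, -7, -5, 1, 8, 14, 15, 26]
New median = 1
Delta = 1 - -2 = 3

Answer: 3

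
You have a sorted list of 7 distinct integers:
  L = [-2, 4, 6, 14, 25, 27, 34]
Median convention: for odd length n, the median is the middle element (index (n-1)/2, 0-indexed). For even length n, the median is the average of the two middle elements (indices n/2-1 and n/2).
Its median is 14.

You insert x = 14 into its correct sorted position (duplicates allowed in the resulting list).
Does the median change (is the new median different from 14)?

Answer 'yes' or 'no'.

Answer: no

Derivation:
Old median = 14
Insert x = 14
New median = 14
Changed? no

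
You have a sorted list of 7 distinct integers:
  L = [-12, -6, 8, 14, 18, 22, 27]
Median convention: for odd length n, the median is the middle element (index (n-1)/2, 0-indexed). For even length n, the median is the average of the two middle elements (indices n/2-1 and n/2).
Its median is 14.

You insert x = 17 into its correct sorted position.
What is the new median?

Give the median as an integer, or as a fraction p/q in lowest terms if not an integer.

Answer: 31/2

Derivation:
Old list (sorted, length 7): [-12, -6, 8, 14, 18, 22, 27]
Old median = 14
Insert x = 17
Old length odd (7). Middle was index 3 = 14.
New length even (8). New median = avg of two middle elements.
x = 17: 4 elements are < x, 3 elements are > x.
New sorted list: [-12, -6, 8, 14, 17, 18, 22, 27]
New median = 31/2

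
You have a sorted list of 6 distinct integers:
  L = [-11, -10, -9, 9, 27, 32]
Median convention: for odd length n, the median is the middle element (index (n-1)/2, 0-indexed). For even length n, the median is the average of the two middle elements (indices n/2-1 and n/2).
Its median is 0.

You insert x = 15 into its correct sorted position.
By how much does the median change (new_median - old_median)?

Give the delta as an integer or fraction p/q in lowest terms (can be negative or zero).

Answer: 9

Derivation:
Old median = 0
After inserting x = 15: new sorted = [-11, -10, -9, 9, 15, 27, 32]
New median = 9
Delta = 9 - 0 = 9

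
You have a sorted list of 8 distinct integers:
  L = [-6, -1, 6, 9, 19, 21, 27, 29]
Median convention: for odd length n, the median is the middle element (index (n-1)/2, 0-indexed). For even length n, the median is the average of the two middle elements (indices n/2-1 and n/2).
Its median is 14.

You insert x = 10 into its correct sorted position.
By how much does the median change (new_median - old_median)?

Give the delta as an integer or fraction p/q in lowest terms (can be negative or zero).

Old median = 14
After inserting x = 10: new sorted = [-6, -1, 6, 9, 10, 19, 21, 27, 29]
New median = 10
Delta = 10 - 14 = -4

Answer: -4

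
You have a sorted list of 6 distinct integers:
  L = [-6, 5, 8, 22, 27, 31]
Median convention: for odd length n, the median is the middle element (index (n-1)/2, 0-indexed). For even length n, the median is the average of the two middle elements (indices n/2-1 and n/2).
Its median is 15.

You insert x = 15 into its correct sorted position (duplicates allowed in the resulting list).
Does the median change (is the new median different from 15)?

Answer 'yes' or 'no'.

Answer: no

Derivation:
Old median = 15
Insert x = 15
New median = 15
Changed? no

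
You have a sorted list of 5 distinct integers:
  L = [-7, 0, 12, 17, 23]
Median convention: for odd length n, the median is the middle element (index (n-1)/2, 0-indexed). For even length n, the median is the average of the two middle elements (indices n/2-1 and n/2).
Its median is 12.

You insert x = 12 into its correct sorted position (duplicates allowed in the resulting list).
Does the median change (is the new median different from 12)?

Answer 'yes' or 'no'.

Old median = 12
Insert x = 12
New median = 12
Changed? no

Answer: no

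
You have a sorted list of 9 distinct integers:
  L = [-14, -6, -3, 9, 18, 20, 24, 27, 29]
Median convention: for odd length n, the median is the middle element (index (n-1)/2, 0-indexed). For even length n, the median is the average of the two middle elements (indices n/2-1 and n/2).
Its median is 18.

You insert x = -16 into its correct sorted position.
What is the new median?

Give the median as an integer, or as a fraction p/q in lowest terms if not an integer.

Old list (sorted, length 9): [-14, -6, -3, 9, 18, 20, 24, 27, 29]
Old median = 18
Insert x = -16
Old length odd (9). Middle was index 4 = 18.
New length even (10). New median = avg of two middle elements.
x = -16: 0 elements are < x, 9 elements are > x.
New sorted list: [-16, -14, -6, -3, 9, 18, 20, 24, 27, 29]
New median = 27/2

Answer: 27/2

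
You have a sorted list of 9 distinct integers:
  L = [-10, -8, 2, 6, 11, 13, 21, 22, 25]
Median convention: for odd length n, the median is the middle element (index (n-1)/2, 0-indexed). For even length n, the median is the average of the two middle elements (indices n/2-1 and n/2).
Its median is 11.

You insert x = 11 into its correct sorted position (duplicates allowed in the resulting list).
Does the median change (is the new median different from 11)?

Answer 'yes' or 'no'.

Answer: no

Derivation:
Old median = 11
Insert x = 11
New median = 11
Changed? no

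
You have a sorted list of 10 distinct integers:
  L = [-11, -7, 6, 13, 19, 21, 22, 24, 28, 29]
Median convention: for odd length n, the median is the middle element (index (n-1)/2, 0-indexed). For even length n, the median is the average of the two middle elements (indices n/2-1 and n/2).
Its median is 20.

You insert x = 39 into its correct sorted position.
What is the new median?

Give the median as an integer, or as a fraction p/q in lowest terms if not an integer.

Old list (sorted, length 10): [-11, -7, 6, 13, 19, 21, 22, 24, 28, 29]
Old median = 20
Insert x = 39
Old length even (10). Middle pair: indices 4,5 = 19,21.
New length odd (11). New median = single middle element.
x = 39: 10 elements are < x, 0 elements are > x.
New sorted list: [-11, -7, 6, 13, 19, 21, 22, 24, 28, 29, 39]
New median = 21

Answer: 21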